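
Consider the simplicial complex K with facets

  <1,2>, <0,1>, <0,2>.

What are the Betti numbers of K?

b_0 = 1, b_1 = 1.

Order the vertices as 0 < 1 < 2. Listing each simplex with vertices in this order, K has dimension 1 with simplices:

  0-simplices (3): [0], [1], [2]
  1-simplices (3): [0,1], [0,2], [1,2]

giving chain groups C_0 ≅ Z^3, C_1 ≅ Z^3.

Boundary ∂_1: C_1 → C_0 sends each edge [p,q] (with p < q) to q − p. For instance
  ∂[0,2] = [2] − [0].
The resulting 3×3 matrix has rank 2, and its Smith normal form has invariant factors (1,1).

Computing H_k = (kernel of ∂_k) / (image of ∂_{k+1}):

  H_0: rank C_0 − rank ∂_1 = 3 − 2 = 1, and the invariant factors of ∂_1 are all 1, so H_0 ≅ Z.
  H_1: rank ker ∂_1 − rank ∂_2 = (3 − 2) − 0 = 1, and there is no ∂_2, so H_1 ≅ Z.

As a check, the Euler characteristic is 3 − 3 = 0, which agrees with 1 − 1 = 0.

Hence the Betti numbers are b_0 = 1, b_1 = 1.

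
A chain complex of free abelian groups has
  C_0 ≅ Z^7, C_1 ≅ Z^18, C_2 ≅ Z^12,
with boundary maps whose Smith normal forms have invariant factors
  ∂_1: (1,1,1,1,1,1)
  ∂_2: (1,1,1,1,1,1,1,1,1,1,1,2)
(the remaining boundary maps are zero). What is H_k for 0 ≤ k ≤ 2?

H_0: b_0 = 7 − 0 − 6 = 1; torsion from ∂_1 factors > 1: none. So H_0 = Z.
H_1: b_1 = 18 − 6 − 12 = 0; torsion from ∂_2 factors > 1: [2]. So H_1 = Z/2.
H_2: b_2 = 12 − 12 − 0 = 0; torsion from ∂_3 factors > 1: none. So H_2 = 0.

H_0 = Z,  H_1 = Z/2,  H_2 = 0.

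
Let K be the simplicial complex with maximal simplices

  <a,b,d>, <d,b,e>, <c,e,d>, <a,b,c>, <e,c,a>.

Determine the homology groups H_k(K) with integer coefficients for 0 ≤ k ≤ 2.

We work with the vertex ordering a < b < c < d < e. The simplices of K, each written with vertices in increasing order, are:

  0-simplices (5): a, b, c, d, e
  1-simplices (10): ab, ac, ad, ae, bc, bd, be, cd, ce, de
  2-simplices (5): abc, abd, ace, bde, cde

giving chain groups C_0 ≅ Z^5, C_1 ≅ Z^10, C_2 ≅ Z^5.

∂_1: C_1 → C_0 is given by ∂[p,q] = [q] − [p]. For instance
  ∂de = e − d.
As a 5×10 matrix over Z this has rank 4, with invariant factors (1,1,1,1).

The boundary map ∂_2: C_2 → C_1 acts by ∂[p,q,r] = [q,r] − [p,r] + [p,q]. For instance
  ∂cde = de − ce + cd,
  ∂ace = ce − ae + ac.
This gives a 10×5 integer matrix of rank 5; reducing to Smith normal form yields diagonal entries (1,1,1,1,1).

Computing H_k = (kernel of ∂_k) / (image of ∂_{k+1}):

  H_0: rank C_0 − rank ∂_1 = 5 − 4 = 1, and the invariant factors of ∂_1 are all 1, so H_0 ≅ Z.
  H_1: rank ker ∂_1 − rank ∂_2 = (10 − 4) − 5 = 1, and the invariant factors of ∂_2 are all 1, so H_1 ≅ Z.
  H_2: rank ker ∂_2 − rank ∂_3 = (5 − 5) − 0 = 0, and there is no ∂_3, so H_2 ≅ 0.

As a check, the Euler characteristic is 5 − 10 + 5 = 0, which agrees with 1 − 1 + 0 = 0.
(K is a triangulation of the Möbius band.)

H_0 = Z,  H_1 = Z,  H_2 = 0.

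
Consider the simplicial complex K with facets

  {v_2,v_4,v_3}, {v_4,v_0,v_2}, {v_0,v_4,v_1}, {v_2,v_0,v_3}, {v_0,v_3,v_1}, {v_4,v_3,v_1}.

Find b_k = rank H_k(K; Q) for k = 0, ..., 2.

Take the total order v_0 < v_1 < v_2 < v_3 < v_4 on the vertex set. Then K (dimension 2) consists of the simplices:

  0-simplices (5): [v_0], [v_1], [v_2], [v_3], [v_4]
  1-simplices (9): [v_0,v_1], [v_0,v_2], [v_0,v_3], [v_0,v_4], [v_1,v_3], [v_1,v_4], [v_2,v_3], [v_2,v_4], [v_3,v_4]
  2-simplices (6): [v_0,v_1,v_3], [v_0,v_1,v_4], [v_0,v_2,v_3], [v_0,v_2,v_4], [v_1,v_3,v_4], [v_2,v_3,v_4]

so the chain groups are C_0 ≅ Z^5, C_1 ≅ Z^9, C_2 ≅ Z^6.

The boundary map ∂_1: C_1 → C_0 is given by ∂[p,q] = [q] − [p]. For instance
  ∂[v_1,v_4] = [v_4] − [v_1].
The 5×9 boundary matrix has rank 4 and Smith normal form diag(1,1,1,1).

Boundary ∂_2: C_2 → C_1 acts by ∂[p,q,r] = [q,r] − [p,r] + [p,q]. For instance
  ∂[v_0,v_2,v_4] = [v_2,v_4] − [v_0,v_4] + [v_0,v_2],
  ∂[v_0,v_1,v_4] = [v_1,v_4] − [v_0,v_4] + [v_0,v_1].
This gives a 9×6 integer matrix of rank 5; reducing to Smith normal form yields diagonal entries (1,1,1,1,1).

From H_k ≅ ker(∂_k) / im(∂_{k+1}) we obtain:

  H_0: rank C_0 − rank ∂_1 = 5 − 4 = 1, and the invariant factors of ∂_1 are all 1, so H_0 = Z.
  H_1: rank ker ∂_1 − rank ∂_2 = (9 − 4) − 5 = 0, and the invariant factors of ∂_2 are all 1, so H_1 = 0.
  H_2: rank ker ∂_2 − rank ∂_3 = (6 − 5) − 0 = 1, and there is no ∂_3, so H_2 = Z.

As a check, the Euler characteristic is 5 − 9 + 6 = 2, which agrees with 1 − 0 + 1 = 2.

Hence the Betti numbers are b_0 = 1, b_1 = 0, b_2 = 1.

b_0 = 1, b_1 = 0, b_2 = 1.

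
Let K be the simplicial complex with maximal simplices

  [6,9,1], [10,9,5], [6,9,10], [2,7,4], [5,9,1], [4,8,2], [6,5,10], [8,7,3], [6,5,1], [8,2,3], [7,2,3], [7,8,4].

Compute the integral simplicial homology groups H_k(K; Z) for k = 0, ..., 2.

H_0 ≅ Z^2,  H_1 = 0,  H_2 ≅ Z^2.

Fix the vertex order 1 < 2 < 3 < 4 < 5 < 6 < 7 < 8 < 9 < 10 and write every simplex with vertices in increasing order. Then dim K = 2 and the simplices of K are:

  0-simplices (10): [1], [2], [3], [4], [5], [6], [7], [8], [9], [10]
  1-simplices (18): [1,5], [1,6], [1,9], [2,3], [2,4], [2,7], [2,8], [3,7], [3,8], [4,7], [4,8], [5,6], [5,9], [5,10], [6,9], [6,10], [7,8], [9,10]
  2-simplices (12): [1,5,6], [1,5,9], [1,6,9], [2,3,7], [2,3,8], [2,4,7], [2,4,8], [3,7,8], [4,7,8], [5,6,10], [5,9,10], [6,9,10]

Hence C_0 ≅ Z^10, C_1 ≅ Z^18, C_2 ≅ Z^12.

Boundary ∂_1: C_1 → C_0 sends each edge [p,q] (with p < q) to q − p. For instance
  ∂[6,10] = [10] − [6].
This gives a 10×18 integer matrix of rank 8; reducing to Smith normal form yields diagonal entries (1,1,1,1,1,1,1,1).

The boundary map ∂_2: C_2 → C_1 maps a triangle to the signed sum of its edges. For instance
  ∂[2,3,8] = [3,8] − [2,8] + [2,3],
  ∂[6,9,10] = [9,10] − [6,10] + [6,9].
This gives a 18×12 integer matrix of rank 10; reducing to Smith normal form yields diagonal entries (1,1,1,1,1,1,1,1,1,1).

Computing H_k = (kernel of ∂_k) / (image of ∂_{k+1}):

  H_0: rank C_0 − rank ∂_1 = 10 − 8 = 2, and the invariant factors of ∂_1 are all 1, so H_0 ≅ Z^2.
  H_1: rank ker ∂_1 − rank ∂_2 = (18 − 8) − 10 = 0, and the invariant factors of ∂_2 are all 1, so H_1 ≅ 0.
  H_2: rank ker ∂_2 − rank ∂_3 = (12 − 10) − 0 = 2, and there is no ∂_3, so H_2 ≅ Z^2.

As a check, the Euler characteristic is 10 − 18 + 12 = 4, which agrees with 2 − 0 + 2 = 4.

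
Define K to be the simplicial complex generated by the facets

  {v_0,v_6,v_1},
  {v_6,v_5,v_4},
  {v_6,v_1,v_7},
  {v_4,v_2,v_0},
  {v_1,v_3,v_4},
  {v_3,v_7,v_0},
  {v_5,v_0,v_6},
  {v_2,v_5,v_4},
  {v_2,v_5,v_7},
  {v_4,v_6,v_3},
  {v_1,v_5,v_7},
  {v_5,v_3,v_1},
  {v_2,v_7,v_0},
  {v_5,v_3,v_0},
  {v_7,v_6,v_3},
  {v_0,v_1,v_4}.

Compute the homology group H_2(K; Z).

H_2 = Z.

We work with the vertex ordering v_0 < v_1 < v_2 < v_3 < v_4 < v_5 < v_6 < v_7. The simplices of K, each written with vertices in increasing order, are:

  0-simplices (8): [v_0], [v_1], [v_2], [v_3], [v_4], [v_5], [v_6], [v_7]
  1-simplices (24): (24 of them)
  2-simplices (16): (16 of them)

Hence C_0 ≅ Z^8, C_1 ≅ Z^24, C_2 ≅ Z^16.

∂_1: C_1 → C_0 is given by ∂[p,q] = [q] − [p].
As a 8×24 matrix over Z this has rank 7, with invariant factors (1,1,1,1,1,1,1).

Boundary ∂_2: C_2 → C_1 sends each 2-simplex [p,q,r] to [q,r] − [p,r] + [p,q]. For instance
  ∂[v_4,v_5,v_6] = [v_5,v_6] − [v_4,v_6] + [v_4,v_5],
  ∂[v_0,v_2,v_4] = [v_2,v_4] − [v_0,v_4] + [v_0,v_2].
The resulting 24×16 matrix has rank 15, and its Smith normal form has invariant factors (1,1,1,1,1,1,1,1,1,1,1,1,1,1,1).

Computing H_k = (kernel of ∂_k) / (image of ∂_{k+1}):

  H_2: rank ker ∂_2 − rank ∂_3 = (16 − 15) − 0 = 1, and there is no ∂_3, so H_2 = Z.

(K is a triangulation of the torus T^2.)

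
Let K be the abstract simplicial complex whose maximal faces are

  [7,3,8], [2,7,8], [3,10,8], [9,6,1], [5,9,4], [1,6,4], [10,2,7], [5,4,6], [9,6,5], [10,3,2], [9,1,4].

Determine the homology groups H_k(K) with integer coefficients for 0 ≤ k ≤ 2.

Fix the vertex order 1 < 2 < 3 < 4 < 5 < 6 < 7 < 8 < 9 < 10 and write every simplex with vertices in increasing order. Then dim K = 2 and the simplices of K are:

  0-simplices (10): [1], [2], [3], [4], [5], [6], [7], [8], [9], [10]
  1-simplices (19): [1,4], [1,6], [1,9], [2,3], [2,7], [2,8], [2,10], [3,7], [3,8], [3,10], [4,5], [4,6], [4,9], [5,6], [5,9], [6,9], [7,8], [7,10], [8,10]
  2-simplices (11): [1,4,6], [1,4,9], [1,6,9], [2,3,10], [2,7,8], [2,7,10], [3,7,8], [3,8,10], [4,5,6], [4,5,9], [5,6,9]

Hence C_0 ≅ Z^10, C_1 ≅ Z^19, C_2 ≅ Z^11.

Boundary ∂_1: C_1 → C_0 is given by ∂[p,q] = [q] − [p].
As a 10×19 matrix over Z this has rank 8, with invariant factors (1,1,1,1,1,1,1,1).

Boundary ∂_2: C_2 → C_1 sends each 2-simplex [p,q,r] to [q,r] − [p,r] + [p,q]. For instance
  ∂[4,5,9] = [5,9] − [4,9] + [4,5],
  ∂[1,6,9] = [6,9] − [1,9] + [1,6].
The resulting 19×11 matrix has rank 10, and its Smith normal form has invariant factors (1,1,1,1,1,1,1,1,1,1).

Now H_k = ker ∂_k / im ∂_{k+1}, so:

  H_0: rank C_0 − rank ∂_1 = 10 − 8 = 2, and the invariant factors of ∂_1 are all 1, so H_0 ≅ Z^2.
  H_1: rank ker ∂_1 − rank ∂_2 = (19 − 8) − 10 = 1, and the invariant factors of ∂_2 are all 1, so H_1 ≅ Z.
  H_2: rank ker ∂_2 − rank ∂_3 = (11 − 10) − 0 = 1, and there is no ∂_3, so H_2 ≅ Z.

H_0 ≅ Z^2,  H_1 ≅ Z,  H_2 ≅ Z.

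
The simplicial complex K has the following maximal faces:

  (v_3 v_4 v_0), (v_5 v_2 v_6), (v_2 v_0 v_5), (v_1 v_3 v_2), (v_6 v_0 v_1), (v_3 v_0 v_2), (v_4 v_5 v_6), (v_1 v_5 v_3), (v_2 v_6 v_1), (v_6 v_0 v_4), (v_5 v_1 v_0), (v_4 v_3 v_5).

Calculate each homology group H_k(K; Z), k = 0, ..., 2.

H_0 ≅ Z,  H_1 ≅ Z/2Z,  H_2 = 0.

Order the vertices as v_0 < v_1 < v_2 < v_3 < v_4 < v_5 < v_6. Listing each simplex with vertices in this order, K has dimension 2 with simplices:

  0-simplices (7): [v_0], [v_1], [v_2], [v_3], [v_4], [v_5], [v_6]
  1-simplices (18): (18 of them)
  2-simplices (12): (12 of them)

Hence C_0 ≅ Z^7, C_1 ≅ Z^18, C_2 ≅ Z^12.

∂_1: C_1 → C_0 maps an edge to its endpoints' difference, ∂[p,q] = q − p. For instance
  ∂[v_0,v_3] = [v_3] − [v_0].
As a 7×18 matrix over Z this has rank 6, with invariant factors (1,1,1,1,1,1).

∂_2: C_2 → C_1 maps a triangle to the signed sum of its edges. For instance
  ∂[v_1,v_2,v_3] = [v_2,v_3] − [v_1,v_3] + [v_1,v_2],
  ∂[v_3,v_4,v_5] = [v_4,v_5] − [v_3,v_5] + [v_3,v_4].
The resulting 18×12 matrix has rank 12, and its Smith normal form has invariant factors (1,1,1,1,1,1,1,1,1,1,1,2).

Computing H_k = (kernel of ∂_k) / (image of ∂_{k+1}):

  H_0: rank C_0 − rank ∂_1 = 7 − 6 = 1, and the invariant factors of ∂_1 are all 1, so H_0 = Z.
  H_1: rank ker ∂_1 − rank ∂_2 = (18 − 6) − 12 = 0, and ∂_2 has invariant factor 2 > 1, so H_1 = Z/2Z.
  H_2: rank ker ∂_2 − rank ∂_3 = (12 − 12) − 0 = 0, and there is no ∂_3, so H_2 = 0.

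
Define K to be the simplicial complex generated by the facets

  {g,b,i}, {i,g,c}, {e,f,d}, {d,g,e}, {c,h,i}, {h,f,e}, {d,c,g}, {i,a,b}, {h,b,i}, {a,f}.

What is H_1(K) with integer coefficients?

H_1 ≅ Z^2.

Take the total order a < b < c < d < e < f < g < h < i on the vertex set. Then K (dimension 2) consists of the simplices:

  0-simplices (9): a, b, c, d, e, f, g, h, i
  1-simplices (19): ab, af, ai, bg, bh, bi, cd, cg, ch, ci, de, df, dg, ef, eg, eh, fh, gi, hi
  2-simplices (9): abi, bgi, bhi, cdg, cgi, chi, def, deg, efh

Hence C_0 ≅ Z^9, C_1 ≅ Z^19, C_2 ≅ Z^9.

∂_1: C_1 → C_0 is given by ∂[p,q] = [q] − [p].
As a 9×19 matrix over Z this has rank 8, with invariant factors (1,1,1,1,1,1,1,1).

The boundary map ∂_2: C_2 → C_1 maps a triangle to the signed sum of its edges. For instance
  ∂def = ef − df + de,
  ∂bgi = gi − bi + bg.
As a 19×9 matrix over Z this has rank 9, with invariant factors (1,1,1,1,1,1,1,1,1).

Reading off H_k = ker ∂_k / im ∂_{k+1}:

  H_1: rank ker ∂_1 − rank ∂_2 = (19 − 8) − 9 = 2, and the invariant factors of ∂_2 are all 1, so H_1 ≅ Z^2.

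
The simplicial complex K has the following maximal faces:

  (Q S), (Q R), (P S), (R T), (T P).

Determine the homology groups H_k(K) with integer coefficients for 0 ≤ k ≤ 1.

H_0 ≅ Z,  H_1 ≅ Z.

Fix the vertex order P < Q < R < S < T and write every simplex with vertices in increasing order. Then dim K = 1 and the simplices of K are:

  0-simplices (5): P, Q, R, S, T
  1-simplices (5): PS, PT, QR, QS, RT

giving chain groups C_0 ≅ Z^5, C_1 ≅ Z^5.

∂_1: C_1 → C_0 is given by ∂[p,q] = [q] − [p]. For instance
  ∂RT = T − R.
The 5×5 boundary matrix has rank 4 and Smith normal form diag(1,1,1,1).

From H_k ≅ ker(∂_k) / im(∂_{k+1}) we obtain:

  H_0: rank C_0 − rank ∂_1 = 5 − 4 = 1, and the invariant factors of ∂_1 are all 1, so H_0 ≅ Z.
  H_1: rank ker ∂_1 − rank ∂_2 = (5 − 4) − 0 = 1, and there is no ∂_2, so H_1 ≅ Z.

(K is a triangulation of the circle S^1.)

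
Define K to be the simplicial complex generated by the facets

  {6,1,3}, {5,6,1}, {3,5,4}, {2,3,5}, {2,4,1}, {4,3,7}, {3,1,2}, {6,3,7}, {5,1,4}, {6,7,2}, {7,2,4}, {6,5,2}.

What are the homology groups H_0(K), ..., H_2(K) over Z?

H_0 = Z,  H_1 = Z_2,  H_2 = 0.

Order the vertices as 1 < 2 < 3 < 4 < 5 < 6 < 7. Listing each simplex with vertices in this order, K has dimension 2 with simplices:

  0-simplices (7): [1], [2], [3], [4], [5], [6], [7]
  1-simplices (18): [1,2], [1,3], [1,4], [1,5], [1,6], [2,3], [2,4], [2,5], [2,6], [2,7], [3,4], [3,5], [3,6], [3,7], [4,5], [4,7], [5,6], [6,7]
  2-simplices (12): [1,2,3], [1,2,4], [1,3,6], [1,4,5], [1,5,6], [2,3,5], [2,4,7], [2,5,6], [2,6,7], [3,4,5], [3,4,7], [3,6,7]

Hence C_0 ≅ Z^7, C_1 ≅ Z^18, C_2 ≅ Z^12.

Boundary ∂_1: C_1 → C_0 sends each edge [p,q] (with p < q) to q − p. For instance
  ∂[4,5] = [5] − [4].
As a 7×18 matrix over Z this has rank 6, with invariant factors (1,1,1,1,1,1).

The boundary map ∂_2: C_2 → C_1 sends each 2-simplex [p,q,r] to [q,r] − [p,r] + [p,q]. For instance
  ∂[3,6,7] = [6,7] − [3,7] + [3,6],
  ∂[1,4,5] = [4,5] − [1,5] + [1,4].
The 18×12 boundary matrix has rank 12 and Smith normal form diag(1,1,1,1,1,1,1,1,1,1,1,2).

Computing H_k = (kernel of ∂_k) / (image of ∂_{k+1}):

  H_0: rank C_0 − rank ∂_1 = 7 − 6 = 1, and the invariant factors of ∂_1 are all 1, so H_0 ≅ Z.
  H_1: rank ker ∂_1 − rank ∂_2 = (18 − 6) − 12 = 0, and ∂_2 has invariant factor 2 > 1, so H_1 ≅ Z_2.
  H_2: rank ker ∂_2 − rank ∂_3 = (12 − 12) − 0 = 0, and there is no ∂_3, so H_2 ≅ 0.

As a check, the Euler characteristic is 7 − 18 + 12 = 1, which agrees with 1 − 0 + 0 = 1.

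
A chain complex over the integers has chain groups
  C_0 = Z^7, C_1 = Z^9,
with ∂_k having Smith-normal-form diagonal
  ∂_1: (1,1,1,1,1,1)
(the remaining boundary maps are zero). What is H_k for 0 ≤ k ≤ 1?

H_0: b_0 = 7 − 0 − 6 = 1; torsion from ∂_1 factors > 1: none. So H_0 = Z.
H_1: b_1 = 9 − 6 − 0 = 3; torsion from ∂_2 factors > 1: none. So H_1 = Z^3.

H_0 = Z,  H_1 = Z^3.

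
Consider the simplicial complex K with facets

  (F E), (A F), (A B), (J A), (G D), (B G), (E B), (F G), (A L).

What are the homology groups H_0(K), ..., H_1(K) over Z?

Take the total order A < B < D < E < F < G < J < L on the vertex set. Then K (dimension 1) consists of the simplices:

  0-simplices (8): A, B, D, E, F, G, J, L
  1-simplices (9): AB, AF, AJ, AL, BE, BG, DG, EF, FG

giving chain groups C_0 ≅ Z^8, C_1 ≅ Z^9.

The boundary map ∂_1: C_1 → C_0 sends each edge [p,q] (with p < q) to q − p.
The 8×9 boundary matrix has rank 7 and Smith normal form diag(1,1,1,1,1,1,1).

Reading off H_k = ker ∂_k / im ∂_{k+1}:

  H_0: rank C_0 − rank ∂_1 = 8 − 7 = 1, and the invariant factors of ∂_1 are all 1, so H_0 ≅ Z.
  H_1: rank ker ∂_1 − rank ∂_2 = (9 − 7) − 0 = 2, and there is no ∂_2, so H_1 ≅ Z^2.

As a check, the Euler characteristic is 8 − 9 = -1, which agrees with 1 − 2 = -1.

H_0 ≅ Z,  H_1 ≅ Z^2.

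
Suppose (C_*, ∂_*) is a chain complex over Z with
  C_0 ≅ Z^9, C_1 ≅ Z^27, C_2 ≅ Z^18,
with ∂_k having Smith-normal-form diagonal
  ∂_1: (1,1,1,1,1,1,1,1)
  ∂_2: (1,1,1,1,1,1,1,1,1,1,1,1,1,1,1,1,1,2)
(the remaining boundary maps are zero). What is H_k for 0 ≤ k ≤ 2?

H_0: b_0 = 9 − 0 − 8 = 1; torsion from ∂_1 factors > 1: none. So H_0 = Z.
H_1: b_1 = 27 − 8 − 18 = 1; torsion from ∂_2 factors > 1: [2]. So H_1 = Z × Z/2.
H_2: b_2 = 18 − 18 − 0 = 0; torsion from ∂_3 factors > 1: none. So H_2 = 0.

H_0 = Z,  H_1 = Z × Z/2,  H_2 = 0.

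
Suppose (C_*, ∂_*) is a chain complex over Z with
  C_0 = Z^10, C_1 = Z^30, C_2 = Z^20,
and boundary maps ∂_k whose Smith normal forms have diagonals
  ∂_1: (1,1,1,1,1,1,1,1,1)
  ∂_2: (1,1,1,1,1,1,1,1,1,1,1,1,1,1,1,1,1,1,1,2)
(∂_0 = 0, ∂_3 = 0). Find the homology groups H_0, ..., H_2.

H_0: b_0 = 10 − 0 − 9 = 1; torsion from ∂_1 factors > 1: none. So H_0 ≅ Z.
H_1: b_1 = 30 − 9 − 20 = 1; torsion from ∂_2 factors > 1: [2]. So H_1 ≅ Z ⊕ Z/2.
H_2: b_2 = 20 − 20 − 0 = 0; torsion from ∂_3 factors > 1: none. So H_2 ≅ 0.

H_0 ≅ Z,  H_1 ≅ Z ⊕ Z/2,  H_2 = 0.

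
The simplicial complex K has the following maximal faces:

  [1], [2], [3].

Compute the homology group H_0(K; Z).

K has 3 vertices.
rank ∂_0 = 0, rank ∂_1 = 0 ⇒ b_0 = 3 − 0 − 0 = 3. So H_0 = Z^3.

H_0 = Z^3.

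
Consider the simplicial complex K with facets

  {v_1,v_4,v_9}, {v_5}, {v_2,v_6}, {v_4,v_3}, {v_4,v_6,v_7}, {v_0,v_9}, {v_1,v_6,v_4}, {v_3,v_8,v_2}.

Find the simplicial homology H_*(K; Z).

H_0 ≅ Z^2,  H_1 ≅ Z,  H_2 = 0.

We work with the vertex ordering v_0 < v_1 < v_2 < v_3 < v_4 < v_5 < v_6 < v_7 < v_8 < v_9. The simplices of K, each written with vertices in increasing order, are:

  0-simplices (10): [v_0], [v_1], [v_2], [v_3], [v_4], [v_5], [v_6], [v_7], [v_8], [v_9]
  1-simplices (13): [v_0,v_9], [v_1,v_4], [v_1,v_6], [v_1,v_9], [v_2,v_3], [v_2,v_6], [v_2,v_8], [v_3,v_4], [v_3,v_8], [v_4,v_6], [v_4,v_7], [v_4,v_9], [v_6,v_7]
  2-simplices (4): [v_1,v_4,v_6], [v_1,v_4,v_9], [v_2,v_3,v_8], [v_4,v_6,v_7]

so the chain groups are C_0 ≅ Z^10, C_1 ≅ Z^13, C_2 ≅ Z^4.

∂_1: C_1 → C_0 sends each edge [p,q] (with p < q) to q − p. For instance
  ∂[v_1,v_6] = [v_6] − [v_1].
This gives a 10×13 integer matrix of rank 8; reducing to Smith normal form yields diagonal entries (1,1,1,1,1,1,1,1).

∂_2: C_2 → C_1 maps a triangle to the signed sum of its edges. For instance
  ∂[v_4,v_6,v_7] = [v_6,v_7] − [v_4,v_7] + [v_4,v_6],
  ∂[v_2,v_3,v_8] = [v_3,v_8] − [v_2,v_8] + [v_2,v_3].
The resulting 13×4 matrix has rank 4, and its Smith normal form has invariant factors (1,1,1,1).

Computing H_k = (kernel of ∂_k) / (image of ∂_{k+1}):

  H_0: rank C_0 − rank ∂_1 = 10 − 8 = 2, and the invariant factors of ∂_1 are all 1, so H_0 ≅ Z^2.
  H_1: rank ker ∂_1 − rank ∂_2 = (13 − 8) − 4 = 1, and the invariant factors of ∂_2 are all 1, so H_1 ≅ Z.
  H_2: rank ker ∂_2 − rank ∂_3 = (4 − 4) − 0 = 0, and there is no ∂_3, so H_2 ≅ 0.

As a check, the Euler characteristic is 10 − 13 + 4 = 1, which agrees with 2 − 1 + 0 = 1.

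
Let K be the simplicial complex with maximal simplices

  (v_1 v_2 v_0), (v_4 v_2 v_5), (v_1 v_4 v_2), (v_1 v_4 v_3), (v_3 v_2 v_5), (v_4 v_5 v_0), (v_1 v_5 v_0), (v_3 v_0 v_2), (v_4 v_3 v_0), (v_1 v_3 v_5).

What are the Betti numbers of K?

K has 6 vertices, 15 edges, 10 triangles.
rank ∂_0 = 0, rank ∂_1 = 5 ⇒ b_0 = 6 − 0 − 5 = 1; all invariant factors of ∂_1 are 1 so no torsion. So H_0 ≅ Z.
rank ∂_1 = 5, rank ∂_2 = 10 ⇒ b_1 = 15 − 5 − 10 = 0; ∂_2 has invariant factor(s) [2] giving torsion. So H_1 ≅ Z_2.
rank ∂_2 = 10, rank ∂_3 = 0 ⇒ b_2 = 10 − 10 − 0 = 0. So H_2 ≅ 0.

b_0 = 1, b_1 = 0, b_2 = 0.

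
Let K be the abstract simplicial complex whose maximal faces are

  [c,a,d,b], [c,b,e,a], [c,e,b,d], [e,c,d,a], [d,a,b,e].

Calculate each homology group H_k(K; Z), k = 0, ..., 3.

Fix the vertex order a < b < c < d < e and write every simplex with vertices in increasing order. Then dim K = 3 and the simplices of K are:

  0-simplices (5): a, b, c, d, e
  1-simplices (10): ab, ac, ad, ae, bc, bd, be, cd, ce, de
  2-simplices (10): abc, abd, abe, acd, ace, ade, bcd, bce, bde, cde
  3-simplices (5): abcd, abce, abde, acde, bcde

so the chain groups are C_0 ≅ Z^5, C_1 ≅ Z^10, C_2 ≅ Z^10, C_3 ≅ Z^5.

Boundary ∂_1: C_1 → C_0 maps an edge to its endpoints' difference, ∂[p,q] = q − p. For instance
  ∂bd = d − b.
This gives a 5×10 integer matrix of rank 4; reducing to Smith normal form yields diagonal entries (1,1,1,1).

The boundary map ∂_2: C_2 → C_1 acts by ∂[p,q,r] = [q,r] − [p,r] + [p,q]. For instance
  ∂ace = ce − ae + ac,
  ∂abe = be − ae + ab.
As a 10×10 matrix over Z this has rank 6, with invariant factors (1,1,1,1,1,1).

∂_3: C_3 → C_2 sends each 3-simplex σ to the alternating sum Σ_i (−1)^i (σ with its i-th vertex removed). For instance
  ∂acde = cde − ade + ace − acd,
  ∂abcd = bcd − acd + abd − abc.
As a 10×5 matrix over Z this has rank 4, with invariant factors (1,1,1,1).

Computing H_k = (kernel of ∂_k) / (image of ∂_{k+1}):

  H_0: rank C_0 − rank ∂_1 = 5 − 4 = 1, and the invariant factors of ∂_1 are all 1, so H_0 = Z.
  H_1: rank ker ∂_1 − rank ∂_2 = (10 − 4) − 6 = 0, and the invariant factors of ∂_2 are all 1, so H_1 = 0.
  H_2: rank ker ∂_2 − rank ∂_3 = (10 − 6) − 4 = 0, and the invariant factors of ∂_3 are all 1, so H_2 = 0.
  H_3: rank ker ∂_3 − rank ∂_4 = (5 − 4) − 0 = 1, and there is no ∂_4, so H_3 = Z.

H_0 = Z,  H_1 = 0,  H_2 = 0,  H_3 = Z.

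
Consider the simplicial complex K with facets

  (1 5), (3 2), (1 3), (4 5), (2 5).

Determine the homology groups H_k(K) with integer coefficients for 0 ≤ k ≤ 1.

H_0 ≅ Z,  H_1 ≅ Z.

Order the vertices as 1 < 2 < 3 < 4 < 5. Listing each simplex with vertices in this order, K has dimension 1 with simplices:

  0-simplices (5): [1], [2], [3], [4], [5]
  1-simplices (5): [1,3], [1,5], [2,3], [2,5], [4,5]

giving chain groups C_0 ≅ Z^5, C_1 ≅ Z^5.

∂_1: C_1 → C_0 sends each edge [p,q] (with p < q) to q − p. For instance
  ∂[1,3] = [3] − [1].
The 5×5 boundary matrix has rank 4 and Smith normal form diag(1,1,1,1).

From H_k ≅ ker(∂_k) / im(∂_{k+1}) we obtain:

  H_0: rank C_0 − rank ∂_1 = 5 − 4 = 1, and the invariant factors of ∂_1 are all 1, so H_0 ≅ Z.
  H_1: rank ker ∂_1 − rank ∂_2 = (5 − 4) − 0 = 1, and there is no ∂_2, so H_1 ≅ Z.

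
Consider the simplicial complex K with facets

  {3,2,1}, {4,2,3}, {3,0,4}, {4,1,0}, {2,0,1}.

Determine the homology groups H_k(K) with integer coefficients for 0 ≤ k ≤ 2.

We work with the vertex ordering 0 < 1 < 2 < 3 < 4. The simplices of K, each written with vertices in increasing order, are:

  0-simplices (5): [0], [1], [2], [3], [4]
  1-simplices (10): [0,1], [0,2], [0,3], [0,4], [1,2], [1,3], [1,4], [2,3], [2,4], [3,4]
  2-simplices (5): [0,1,2], [0,1,4], [0,3,4], [1,2,3], [2,3,4]

Hence C_0 ≅ Z^5, C_1 ≅ Z^10, C_2 ≅ Z^5.

∂_1: C_1 → C_0 sends each edge [p,q] (with p < q) to q − p. For instance
  ∂[0,4] = [4] − [0].
As a 5×10 matrix over Z this has rank 4, with invariant factors (1,1,1,1).

∂_2: C_2 → C_1 sends each 2-simplex [p,q,r] to [q,r] − [p,r] + [p,q]. For instance
  ∂[0,1,2] = [1,2] − [0,2] + [0,1],
  ∂[1,2,3] = [2,3] − [1,3] + [1,2].
As a 10×5 matrix over Z this has rank 5, with invariant factors (1,1,1,1,1).

Now H_k = ker ∂_k / im ∂_{k+1}, so:

  H_0: rank C_0 − rank ∂_1 = 5 − 4 = 1, and the invariant factors of ∂_1 are all 1, so H_0 ≅ Z.
  H_1: rank ker ∂_1 − rank ∂_2 = (10 − 4) − 5 = 1, and the invariant factors of ∂_2 are all 1, so H_1 ≅ Z.
  H_2: rank ker ∂_2 − rank ∂_3 = (5 − 5) − 0 = 0, and there is no ∂_3, so H_2 ≅ 0.

As a check, the Euler characteristic is 5 − 10 + 5 = 0, which agrees with 1 − 1 + 0 = 0.

H_0 = Z,  H_1 = Z,  H_2 = 0.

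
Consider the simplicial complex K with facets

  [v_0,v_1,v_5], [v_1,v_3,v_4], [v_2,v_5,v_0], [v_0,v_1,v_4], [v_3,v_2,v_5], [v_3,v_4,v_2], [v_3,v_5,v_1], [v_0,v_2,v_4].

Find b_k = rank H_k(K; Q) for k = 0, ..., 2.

K has 6 vertices, 12 edges, 8 triangles.
rank ∂_0 = 0, rank ∂_1 = 5 ⇒ b_0 = 6 − 0 − 5 = 1; all invariant factors of ∂_1 are 1 so no torsion. So H_0 ≅ Z.
rank ∂_1 = 5, rank ∂_2 = 7 ⇒ b_1 = 12 − 5 − 7 = 0; all invariant factors of ∂_2 are 1 so no torsion. So H_1 ≅ 0.
rank ∂_2 = 7, rank ∂_3 = 0 ⇒ b_2 = 8 − 7 − 0 = 1. So H_2 ≅ Z.

b_0 = 1, b_1 = 0, b_2 = 1.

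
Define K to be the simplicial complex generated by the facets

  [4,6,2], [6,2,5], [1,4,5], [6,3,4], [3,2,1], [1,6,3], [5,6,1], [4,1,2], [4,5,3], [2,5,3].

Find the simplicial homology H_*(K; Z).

Take the total order 1 < 2 < 3 < 4 < 5 < 6 on the vertex set. Then K (dimension 2) consists of the simplices:

  0-simplices (6): [1], [2], [3], [4], [5], [6]
  1-simplices (15): [1,2], [1,3], [1,4], [1,5], [1,6], [2,3], [2,4], [2,5], [2,6], [3,4], [3,5], [3,6], [4,5], [4,6], [5,6]
  2-simplices (10): [1,2,3], [1,2,4], [1,3,6], [1,4,5], [1,5,6], [2,3,5], [2,4,6], [2,5,6], [3,4,5], [3,4,6]

so the chain groups are C_0 ≅ Z^6, C_1 ≅ Z^15, C_2 ≅ Z^10.

∂_1: C_1 → C_0 sends each edge [p,q] (with p < q) to q − p. For instance
  ∂[1,2] = [2] − [1].
The 6×15 boundary matrix has rank 5 and Smith normal form diag(1,1,1,1,1).

∂_2: C_2 → C_1 sends each 2-simplex [p,q,r] to [q,r] − [p,r] + [p,q]. For instance
  ∂[3,4,6] = [4,6] − [3,6] + [3,4],
  ∂[3,4,5] = [4,5] − [3,5] + [3,4].
This gives a 15×10 integer matrix of rank 10; reducing to Smith normal form yields diagonal entries (1,1,1,1,1,1,1,1,1,2).

Now H_k = ker ∂_k / im ∂_{k+1}, so:

  H_0: rank C_0 − rank ∂_1 = 6 − 5 = 1, and the invariant factors of ∂_1 are all 1, so H_0 ≅ Z.
  H_1: rank ker ∂_1 − rank ∂_2 = (15 − 5) − 10 = 0, and ∂_2 has invariant factor 2 > 1, so H_1 ≅ Z/2.
  H_2: rank ker ∂_2 − rank ∂_3 = (10 − 10) − 0 = 0, and there is no ∂_3, so H_2 ≅ 0.

As a check, the Euler characteristic is 6 − 15 + 10 = 1, which agrees with 1 − 0 + 0 = 1.
(K is a triangulation of the real projective plane RP^2.)

H_0 = Z,  H_1 = Z/2,  H_2 = 0.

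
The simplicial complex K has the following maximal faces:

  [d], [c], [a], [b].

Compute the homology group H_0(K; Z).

H_0 = Z^4.

Fix the vertex order a < b < c < d and write every simplex with vertices in increasing order. Then dim K = 0 and the simplices of K are:

  0-simplices (4): a, b, c, d

giving chain groups C_0 ≅ Z^4.

From H_k ≅ ker(∂_k) / im(∂_{k+1}) we obtain:

  H_0: rank C_0 − rank ∂_1 = 4 − 0 = 4, and there is no ∂_1, so H_0 = Z^4.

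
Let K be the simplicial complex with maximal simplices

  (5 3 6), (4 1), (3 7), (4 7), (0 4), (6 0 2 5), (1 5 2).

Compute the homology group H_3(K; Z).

We work with the vertex ordering 0 < 1 < 2 < 3 < 4 < 5 < 6 < 7. The simplices of K, each written with vertices in increasing order, are:

  0-simplices (8): [0], [1], [2], [3], [4], [5], [6], [7]
  1-simplices (14): [0,2], [0,4], [0,5], [0,6], [1,2], [1,4], [1,5], [2,5], [2,6], [3,5], [3,6], [3,7], [4,7], [5,6]
  2-simplices (6): [0,2,5], [0,2,6], [0,5,6], [1,2,5], [2,5,6], [3,5,6]
  3-simplices (1): [0,2,5,6]

Hence C_0 ≅ Z^8, C_1 ≅ Z^14, C_2 ≅ Z^6, C_3 ≅ Z^1.

Boundary ∂_1: C_1 → C_0 sends each edge [p,q] (with p < q) to q − p. For instance
  ∂[2,5] = [5] − [2].
The resulting 8×14 matrix has rank 7, and its Smith normal form has invariant factors (1,1,1,1,1,1,1).

∂_2: C_2 → C_1 sends each 2-simplex [p,q,r] to [q,r] − [p,r] + [p,q]. For instance
  ∂[1,2,5] = [2,5] − [1,5] + [1,2],
  ∂[3,5,6] = [5,6] − [3,6] + [3,5].
The resulting 14×6 matrix has rank 5, and its Smith normal form has invariant factors (1,1,1,1,1).

Boundary ∂_3: C_3 → C_2 sends each 3-simplex σ to the alternating sum Σ_i (−1)^i (σ with its i-th vertex removed). For instance
  ∂[0,2,5,6] = [2,5,6] − [0,5,6] + [0,2,6] − [0,2,5].
The resulting 6×1 matrix has rank 1, and its Smith normal form has invariant factors (1).

Now H_k = ker ∂_k / im ∂_{k+1}, so:

  H_3: rank ker ∂_3 − rank ∂_4 = (1 − 1) − 0 = 0, and there is no ∂_4, so H_3 ≅ 0.

H_3 = 0.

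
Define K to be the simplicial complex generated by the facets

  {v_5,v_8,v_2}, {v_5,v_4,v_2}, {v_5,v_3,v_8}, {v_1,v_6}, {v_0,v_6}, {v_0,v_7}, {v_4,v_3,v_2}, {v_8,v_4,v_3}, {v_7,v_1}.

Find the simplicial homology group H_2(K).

H_2 = 0.

K has 9 vertices, 14 edges, 5 triangles.
rank ∂_2 = 5, rank ∂_3 = 0 ⇒ b_2 = 5 − 5 − 0 = 0. So H_2 = 0.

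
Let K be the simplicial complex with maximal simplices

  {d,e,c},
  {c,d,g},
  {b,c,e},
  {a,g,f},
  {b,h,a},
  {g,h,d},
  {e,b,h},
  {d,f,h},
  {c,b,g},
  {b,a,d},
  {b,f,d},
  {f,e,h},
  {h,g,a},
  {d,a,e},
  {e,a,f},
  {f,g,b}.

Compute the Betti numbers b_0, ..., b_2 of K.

We work with the vertex ordering a < b < c < d < e < f < g < h. The simplices of K, each written with vertices in increasing order, are:

  0-simplices (8): a, b, c, d, e, f, g, h
  1-simplices (24): ab, ad, ae, af, ag, ah, bc, bd, be, bf, bg, bh, cd, ce, cg, de, df, dg, dh, ef, eh, fg, fh, gh
  2-simplices (16): abd, abh, ade, aef, afg, agh, bce, bcg, bdf, beh, bfg, cde, cdg, dfh, dgh, efh

Hence C_0 ≅ Z^8, C_1 ≅ Z^24, C_2 ≅ Z^16.

Boundary ∂_1: C_1 → C_0 maps an edge to its endpoints' difference, ∂[p,q] = q − p.
The 8×24 boundary matrix has rank 7 and Smith normal form diag(1,1,1,1,1,1,1).

Boundary ∂_2: C_2 → C_1 maps a triangle to the signed sum of its edges. For instance
  ∂efh = fh − eh + ef,
  ∂ade = de − ae + ad.
As a 24×16 matrix over Z this has rank 15, with invariant factors (1,1,1,1,1,1,1,1,1,1,1,1,1,1,1).

Now H_k = ker ∂_k / im ∂_{k+1}, so:

  H_0: rank C_0 − rank ∂_1 = 8 − 7 = 1, and the invariant factors of ∂_1 are all 1, so H_0 = Z.
  H_1: rank ker ∂_1 − rank ∂_2 = (24 − 7) − 15 = 2, and the invariant factors of ∂_2 are all 1, so H_1 = Z^2.
  H_2: rank ker ∂_2 − rank ∂_3 = (16 − 15) − 0 = 1, and there is no ∂_3, so H_2 = Z.

Hence the Betti numbers are b_0 = 1, b_1 = 2, b_2 = 1.

b_0 = 1, b_1 = 2, b_2 = 1.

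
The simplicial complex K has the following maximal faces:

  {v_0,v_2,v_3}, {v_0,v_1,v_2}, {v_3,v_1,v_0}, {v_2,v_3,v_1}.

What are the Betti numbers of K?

b_0 = 1, b_1 = 0, b_2 = 1.

Order the vertices as v_0 < v_1 < v_2 < v_3. Listing each simplex with vertices in this order, K has dimension 2 with simplices:

  0-simplices (4): [v_0], [v_1], [v_2], [v_3]
  1-simplices (6): [v_0,v_1], [v_0,v_2], [v_0,v_3], [v_1,v_2], [v_1,v_3], [v_2,v_3]
  2-simplices (4): [v_0,v_1,v_2], [v_0,v_1,v_3], [v_0,v_2,v_3], [v_1,v_2,v_3]

giving chain groups C_0 ≅ Z^4, C_1 ≅ Z^6, C_2 ≅ Z^4.

The boundary map ∂_1: C_1 → C_0 is given by ∂[p,q] = [q] − [p]. For instance
  ∂[v_0,v_2] = [v_2] − [v_0].
As a 4×6 matrix over Z this has rank 3, with invariant factors (1,1,1).

∂_2: C_2 → C_1 acts by ∂[p,q,r] = [q,r] − [p,r] + [p,q]. For instance
  ∂[v_0,v_1,v_2] = [v_1,v_2] − [v_0,v_2] + [v_0,v_1],
  ∂[v_0,v_1,v_3] = [v_1,v_3] − [v_0,v_3] + [v_0,v_1].
As a 6×4 matrix over Z this has rank 3, with invariant factors (1,1,1).

Now H_k = ker ∂_k / im ∂_{k+1}, so:

  H_0: rank C_0 − rank ∂_1 = 4 − 3 = 1, and the invariant factors of ∂_1 are all 1, so H_0 ≅ Z.
  H_1: rank ker ∂_1 − rank ∂_2 = (6 − 3) − 3 = 0, and the invariant factors of ∂_2 are all 1, so H_1 ≅ 0.
  H_2: rank ker ∂_2 − rank ∂_3 = (4 − 3) − 0 = 1, and there is no ∂_3, so H_2 ≅ Z.

(K is a triangulation of the 2-sphere S^2.)

Hence the Betti numbers are b_0 = 1, b_1 = 0, b_2 = 1.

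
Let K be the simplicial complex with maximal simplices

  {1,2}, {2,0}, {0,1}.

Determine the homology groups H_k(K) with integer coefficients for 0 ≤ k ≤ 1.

Take the total order 0 < 1 < 2 on the vertex set. Then K (dimension 1) consists of the simplices:

  0-simplices (3): [0], [1], [2]
  1-simplices (3): [0,1], [0,2], [1,2]

so the chain groups are C_0 ≅ Z^3, C_1 ≅ Z^3.

The boundary map ∂_1: C_1 → C_0 maps an edge to its endpoints' difference, ∂[p,q] = q − p.
As a 3×3 matrix over Z this has rank 2, with invariant factors (1,1).

Reading off H_k = ker ∂_k / im ∂_{k+1}:

  H_0: rank C_0 − rank ∂_1 = 3 − 2 = 1, and the invariant factors of ∂_1 are all 1, so H_0 ≅ Z.
  H_1: rank ker ∂_1 − rank ∂_2 = (3 − 2) − 0 = 1, and there is no ∂_2, so H_1 ≅ Z.

(K is a triangulation of the circle S^1.)

H_0 = Z,  H_1 = Z.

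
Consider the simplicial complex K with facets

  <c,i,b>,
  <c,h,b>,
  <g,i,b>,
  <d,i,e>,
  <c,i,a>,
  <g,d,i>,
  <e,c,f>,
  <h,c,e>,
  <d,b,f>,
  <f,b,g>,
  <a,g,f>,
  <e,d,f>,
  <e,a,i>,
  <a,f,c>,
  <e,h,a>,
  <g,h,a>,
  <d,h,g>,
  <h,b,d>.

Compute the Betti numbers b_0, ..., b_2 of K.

b_0 = 1, b_1 = 1, b_2 = 0.

Order the vertices as a < b < c < d < e < f < g < h < i. Listing each simplex with vertices in this order, K has dimension 2 with simplices:

  0-simplices (9): a, b, c, d, e, f, g, h, i
  1-simplices (27): ac, ae, af, ag, ah, ai, bc, bd, bf, bg, bh, bi, ce, cf, ch, ci, de, df, dg, dh, di, ef, eh, ei, fg, gh, gi
  2-simplices (18): acf, aci, aeh, aei, afg, agh, bch, bci, bdf, bdh, bfg, bgi, cef, ceh, def, dei, dgh, dgi

Hence C_0 ≅ Z^9, C_1 ≅ Z^27, C_2 ≅ Z^18.

Boundary ∂_1: C_1 → C_0 maps an edge to its endpoints' difference, ∂[p,q] = q − p. For instance
  ∂di = i − d.
This gives a 9×27 integer matrix of rank 8; reducing to Smith normal form yields diagonal entries (1,1,1,1,1,1,1,1).

Boundary ∂_2: C_2 → C_1 maps a triangle to the signed sum of its edges. For instance
  ∂bgi = gi − bi + bg,
  ∂def = ef − df + de.
The 27×18 boundary matrix has rank 18 and Smith normal form diag(1,1,1,1,1,1,1,1,1,1,1,1,1,1,1,1,1,2).

From H_k ≅ ker(∂_k) / im(∂_{k+1}) we obtain:

  H_0: rank C_0 − rank ∂_1 = 9 − 8 = 1, and the invariant factors of ∂_1 are all 1, so H_0 ≅ Z.
  H_1: rank ker ∂_1 − rank ∂_2 = (27 − 8) − 18 = 1, and ∂_2 has invariant factor 2 > 1, so H_1 ≅ Z ⊕ Z_2.
  H_2: rank ker ∂_2 − rank ∂_3 = (18 − 18) − 0 = 0, and there is no ∂_3, so H_2 ≅ 0.

Hence the Betti numbers are b_0 = 1, b_1 = 1, b_2 = 0.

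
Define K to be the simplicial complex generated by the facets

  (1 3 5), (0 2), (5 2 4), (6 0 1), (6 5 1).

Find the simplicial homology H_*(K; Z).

We work with the vertex ordering 0 < 1 < 2 < 3 < 4 < 5 < 6. The simplices of K, each written with vertices in increasing order, are:

  0-simplices (7): [0], [1], [2], [3], [4], [5], [6]
  1-simplices (11): [0,1], [0,2], [0,6], [1,3], [1,5], [1,6], [2,4], [2,5], [3,5], [4,5], [5,6]
  2-simplices (4): [0,1,6], [1,3,5], [1,5,6], [2,4,5]

giving chain groups C_0 ≅ Z^7, C_1 ≅ Z^11, C_2 ≅ Z^4.

Boundary ∂_1: C_1 → C_0 sends each edge [p,q] (with p < q) to q − p.
The 7×11 boundary matrix has rank 6 and Smith normal form diag(1,1,1,1,1,1).

The boundary map ∂_2: C_2 → C_1 sends each 2-simplex [p,q,r] to [q,r] − [p,r] + [p,q]. For instance
  ∂[1,5,6] = [5,6] − [1,6] + [1,5],
  ∂[2,4,5] = [4,5] − [2,5] + [2,4].
This gives a 11×4 integer matrix of rank 4; reducing to Smith normal form yields diagonal entries (1,1,1,1).

Now H_k = ker ∂_k / im ∂_{k+1}, so:

  H_0: rank C_0 − rank ∂_1 = 7 − 6 = 1, and the invariant factors of ∂_1 are all 1, so H_0 ≅ Z.
  H_1: rank ker ∂_1 − rank ∂_2 = (11 − 6) − 4 = 1, and the invariant factors of ∂_2 are all 1, so H_1 ≅ Z.
  H_2: rank ker ∂_2 − rank ∂_3 = (4 − 4) − 0 = 0, and there is no ∂_3, so H_2 ≅ 0.

As a check, the Euler characteristic is 7 − 11 + 4 = 0, which agrees with 1 − 1 + 0 = 0.

H_0 ≅ Z,  H_1 ≅ Z,  H_2 = 0.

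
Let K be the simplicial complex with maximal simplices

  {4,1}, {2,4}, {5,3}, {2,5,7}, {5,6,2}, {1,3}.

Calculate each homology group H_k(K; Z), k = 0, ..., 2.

H_0 = Z,  H_1 = Z,  H_2 = 0.

Fix the vertex order 1 < 2 < 3 < 4 < 5 < 6 < 7 and write every simplex with vertices in increasing order. Then dim K = 2 and the simplices of K are:

  0-simplices (7): [1], [2], [3], [4], [5], [6], [7]
  1-simplices (9): [1,3], [1,4], [2,4], [2,5], [2,6], [2,7], [3,5], [5,6], [5,7]
  2-simplices (2): [2,5,6], [2,5,7]

Hence C_0 ≅ Z^7, C_1 ≅ Z^9, C_2 ≅ Z^2.

∂_1: C_1 → C_0 maps an edge to its endpoints' difference, ∂[p,q] = q − p.
This gives a 7×9 integer matrix of rank 6; reducing to Smith normal form yields diagonal entries (1,1,1,1,1,1).

∂_2: C_2 → C_1 acts by ∂[p,q,r] = [q,r] − [p,r] + [p,q]. For instance
  ∂[2,5,7] = [5,7] − [2,7] + [2,5],
  ∂[2,5,6] = [5,6] − [2,6] + [2,5].
The 9×2 boundary matrix has rank 2 and Smith normal form diag(1,1).

From H_k ≅ ker(∂_k) / im(∂_{k+1}) we obtain:

  H_0: rank C_0 − rank ∂_1 = 7 − 6 = 1, and the invariant factors of ∂_1 are all 1, so H_0 = Z.
  H_1: rank ker ∂_1 − rank ∂_2 = (9 − 6) − 2 = 1, and the invariant factors of ∂_2 are all 1, so H_1 = Z.
  H_2: rank ker ∂_2 − rank ∂_3 = (2 − 2) − 0 = 0, and there is no ∂_3, so H_2 = 0.

As a check, the Euler characteristic is 7 − 9 + 2 = 0, which agrees with 1 − 1 + 0 = 0.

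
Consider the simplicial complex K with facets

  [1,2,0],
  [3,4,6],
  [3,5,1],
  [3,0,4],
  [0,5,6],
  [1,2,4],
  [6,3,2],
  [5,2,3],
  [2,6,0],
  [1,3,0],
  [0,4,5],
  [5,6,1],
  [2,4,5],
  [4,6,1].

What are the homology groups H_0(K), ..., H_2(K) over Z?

Take the total order 0 < 1 < 2 < 3 < 4 < 5 < 6 on the vertex set. Then K (dimension 2) consists of the simplices:

  0-simplices (7): [0], [1], [2], [3], [4], [5], [6]
  1-simplices (21): [0,1], [0,2], [0,3], [0,4], [0,5], [0,6], [1,2], [1,3], [1,4], [1,5], [1,6], [2,3], [2,4], [2,5], [2,6], [3,4], [3,5], [3,6], [4,5], [4,6], [5,6]
  2-simplices (14): [0,1,2], [0,1,3], [0,2,6], [0,3,4], [0,4,5], [0,5,6], [1,2,4], [1,3,5], [1,4,6], [1,5,6], [2,3,5], [2,3,6], [2,4,5], [3,4,6]

giving chain groups C_0 ≅ Z^7, C_1 ≅ Z^21, C_2 ≅ Z^14.

∂_1: C_1 → C_0 is given by ∂[p,q] = [q] − [p].
This gives a 7×21 integer matrix of rank 6; reducing to Smith normal form yields diagonal entries (1,1,1,1,1,1).

The boundary map ∂_2: C_2 → C_1 sends each 2-simplex [p,q,r] to [q,r] − [p,r] + [p,q]. For instance
  ∂[2,4,5] = [4,5] − [2,5] + [2,4],
  ∂[0,5,6] = [5,6] − [0,6] + [0,5].
The 21×14 boundary matrix has rank 13 and Smith normal form diag(1,1,1,1,1,1,1,1,1,1,1,1,1).

From H_k ≅ ker(∂_k) / im(∂_{k+1}) we obtain:

  H_0: rank C_0 − rank ∂_1 = 7 − 6 = 1, and the invariant factors of ∂_1 are all 1, so H_0 = Z.
  H_1: rank ker ∂_1 − rank ∂_2 = (21 − 6) − 13 = 2, and the invariant factors of ∂_2 are all 1, so H_1 = Z^2.
  H_2: rank ker ∂_2 − rank ∂_3 = (14 − 13) − 0 = 1, and there is no ∂_3, so H_2 = Z.

As a check, the Euler characteristic is 7 − 21 + 14 = 0, which agrees with 1 − 2 + 1 = 0.

H_0 = Z,  H_1 = Z^2,  H_2 = Z.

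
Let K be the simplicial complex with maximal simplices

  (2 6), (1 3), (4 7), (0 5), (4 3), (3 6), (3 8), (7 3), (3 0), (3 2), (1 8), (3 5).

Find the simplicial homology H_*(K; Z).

H_0 ≅ Z,  H_1 ≅ Z^4.

We work with the vertex ordering 0 < 1 < 2 < 3 < 4 < 5 < 6 < 7 < 8. The simplices of K, each written with vertices in increasing order, are:

  0-simplices (9): [0], [1], [2], [3], [4], [5], [6], [7], [8]
  1-simplices (12): [0,3], [0,5], [1,3], [1,8], [2,3], [2,6], [3,4], [3,5], [3,6], [3,7], [3,8], [4,7]

so the chain groups are C_0 ≅ Z^9, C_1 ≅ Z^12.

The boundary map ∂_1: C_1 → C_0 maps an edge to its endpoints' difference, ∂[p,q] = q − p.
This gives a 9×12 integer matrix of rank 8; reducing to Smith normal form yields diagonal entries (1,1,1,1,1,1,1,1).

Now H_k = ker ∂_k / im ∂_{k+1}, so:

  H_0: rank C_0 − rank ∂_1 = 9 − 8 = 1, and the invariant factors of ∂_1 are all 1, so H_0 = Z.
  H_1: rank ker ∂_1 − rank ∂_2 = (12 − 8) − 0 = 4, and there is no ∂_2, so H_1 = Z^4.

(K is a triangulation of a wedge of 4 circles.)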